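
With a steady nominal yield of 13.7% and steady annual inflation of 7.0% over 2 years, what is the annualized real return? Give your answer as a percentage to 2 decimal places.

6.26%

With constant rates the annual real return is the same each year: (1+13.7%)/(1+7.0%) − 1 = 0.06262.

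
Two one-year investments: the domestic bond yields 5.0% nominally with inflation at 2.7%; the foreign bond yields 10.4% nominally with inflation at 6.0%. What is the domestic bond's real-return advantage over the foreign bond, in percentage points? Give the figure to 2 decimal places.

The domestic bond real return: 1.050/1.027 − 1 = 2.240%.
The foreign bond real return: 1.104/1.060 − 1 = 4.151%.
Difference: 2.240 − 4.151 = -1.911 pp.

-1.91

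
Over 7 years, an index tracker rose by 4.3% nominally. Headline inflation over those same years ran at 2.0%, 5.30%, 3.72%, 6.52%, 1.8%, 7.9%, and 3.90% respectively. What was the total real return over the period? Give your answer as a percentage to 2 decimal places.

-22.98%

Cumulative inflation factor: 1.020 × 1.0530 × 1.0372 × 1.0652 × 1.018 × 1.079 × 1.0390 ≈ 1.35428.
Nominal growth factor: 1.04300. Real growth factor = 1.04300 / 1.35428 ≈ 0.77015.
Total real return ≈ -22.9846%.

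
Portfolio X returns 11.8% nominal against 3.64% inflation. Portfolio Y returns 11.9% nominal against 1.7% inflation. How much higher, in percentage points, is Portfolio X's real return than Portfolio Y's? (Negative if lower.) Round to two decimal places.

-2.16

Portfolio X real return: 1.118/1.0364 − 1 = 7.873%.
Portfolio Y real return: 1.119/1.017 − 1 = 10.029%.
Difference: 7.873 − 10.029 = -2.156 pp.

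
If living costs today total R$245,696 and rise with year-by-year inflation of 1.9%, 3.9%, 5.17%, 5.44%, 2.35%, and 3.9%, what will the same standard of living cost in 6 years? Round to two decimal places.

R$306,752.76

Cumulative price-level factor: 1.019 × 1.039 × 1.0517 × 1.0544 × 1.0235 × 1.039 ≈ 1.2485053201.
Multiplying R$245,696 by the price-level factor gives the future nominal sum.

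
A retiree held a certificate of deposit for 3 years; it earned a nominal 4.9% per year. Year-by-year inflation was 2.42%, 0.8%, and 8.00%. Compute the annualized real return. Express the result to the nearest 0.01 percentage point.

1.16%

Cumulative inflation factor: 1.0242 × 1.008 × 1.0800 ≈ 1.11499.
Nominal growth factor: 1.15432. Real growth factor = 1.15432 / 1.11499 ≈ 1.03528.
Annualized: 1.03528^(1/3) − 1 ≈ 0.01162.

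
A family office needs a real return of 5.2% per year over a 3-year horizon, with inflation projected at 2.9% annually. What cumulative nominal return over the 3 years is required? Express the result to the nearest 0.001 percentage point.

Required annual nominal rate: (1+5.2%)(1+2.9%) − 1 = 8.2508%.
Cumulative over 3 years: (1 + 0.082508)^3 − 1 ≈ 0.26851.

26.851%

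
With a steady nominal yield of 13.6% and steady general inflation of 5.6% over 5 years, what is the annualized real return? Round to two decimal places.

7.58%

With constant rates the annual real return is the same each year: (1+13.6%)/(1+5.6%) − 1 = 0.07576.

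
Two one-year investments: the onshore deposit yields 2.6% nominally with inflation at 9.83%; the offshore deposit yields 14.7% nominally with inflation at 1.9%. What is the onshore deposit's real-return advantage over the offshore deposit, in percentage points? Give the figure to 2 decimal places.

-19.14

The onshore deposit real return: 1.026/1.0983 − 1 = -6.583%.
The offshore deposit real return: 1.147/1.019 − 1 = 12.561%.
Difference: -6.583 − 12.561 = -19.144 pp.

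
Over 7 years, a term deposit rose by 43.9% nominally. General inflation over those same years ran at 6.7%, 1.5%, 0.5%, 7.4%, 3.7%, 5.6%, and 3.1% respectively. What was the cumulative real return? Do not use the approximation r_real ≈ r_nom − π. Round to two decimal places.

9.03%

Cumulative inflation factor: 1.067 × 1.015 × 1.005 × 1.074 × 1.037 × 1.056 × 1.031 ≈ 1.31978.
Nominal growth factor: 1.43900. Real growth factor = 1.43900 / 1.31978 ≈ 1.09033.
Total real return ≈ 9.0332%.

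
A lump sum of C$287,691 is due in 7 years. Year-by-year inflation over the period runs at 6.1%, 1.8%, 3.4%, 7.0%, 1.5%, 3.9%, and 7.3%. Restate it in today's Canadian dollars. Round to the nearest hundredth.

C$212,753.88

Price-level factor over 7 years: 1.061 × 1.018 × 1.034 × 1.070 × 1.015 × 1.039 × 1.073 ≈ 1.3522244682.
Purchasing power today: C$287,691 divided by that factor.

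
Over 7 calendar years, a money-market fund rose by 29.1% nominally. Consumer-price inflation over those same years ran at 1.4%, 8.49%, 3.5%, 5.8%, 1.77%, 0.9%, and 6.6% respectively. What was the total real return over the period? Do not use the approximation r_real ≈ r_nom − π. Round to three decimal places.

Cumulative inflation factor: 1.014 × 1.0849 × 1.035 × 1.058 × 1.0177 × 1.009 × 1.066 ≈ 1.31863.
Nominal growth factor: 1.29100. Real growth factor = 1.29100 / 1.31863 ≈ 0.97905.
Total real return ≈ -2.0951%.

-2.095%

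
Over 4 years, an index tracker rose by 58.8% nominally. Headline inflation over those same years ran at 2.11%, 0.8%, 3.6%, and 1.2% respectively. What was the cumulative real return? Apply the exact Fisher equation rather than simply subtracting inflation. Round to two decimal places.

Cumulative inflation factor: 1.0211 × 1.008 × 1.036 × 1.012 ≈ 1.07912.
Nominal growth factor: 1.58800. Real growth factor = 1.58800 / 1.07912 ≈ 1.47157.
Total real return ≈ 47.1572%.

47.16%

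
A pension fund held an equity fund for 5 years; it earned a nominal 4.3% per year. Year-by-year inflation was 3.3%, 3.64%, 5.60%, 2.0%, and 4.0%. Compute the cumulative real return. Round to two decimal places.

2.92%

Cumulative inflation factor: 1.033 × 1.0364 × 1.0560 × 1.020 × 1.040 ≈ 1.19929.
Nominal growth factor: 1.23430. Real growth factor = 1.23430 / 1.19929 ≈ 1.02919.
Total real return ≈ 2.9192%.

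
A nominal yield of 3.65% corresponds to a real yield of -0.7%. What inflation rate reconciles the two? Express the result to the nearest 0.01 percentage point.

4.38%

From (1+r_nom) = (1+r_real)(1+π), we get 1+π = (1 + 3.65%)/(1 − 0.7%) = 1.0365/0.993 ≈ 1.04381.
So π ≈ 4.3807%.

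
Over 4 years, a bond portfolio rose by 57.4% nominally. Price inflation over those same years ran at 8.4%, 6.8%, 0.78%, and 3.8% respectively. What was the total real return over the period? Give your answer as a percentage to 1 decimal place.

30.0%

Cumulative inflation factor: 1.084 × 1.068 × 1.0078 × 1.038 ≈ 1.21108.
Nominal growth factor: 1.57400. Real growth factor = 1.57400 / 1.21108 ≈ 1.29967.
Total real return ≈ 29.9668%.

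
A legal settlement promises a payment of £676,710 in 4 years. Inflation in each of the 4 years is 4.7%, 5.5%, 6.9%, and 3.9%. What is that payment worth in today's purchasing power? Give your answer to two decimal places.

£551,582.15

Price-level factor over 4 years: 1.047 × 1.055 × 1.069 × 1.039 ≈ 1.2268526182.
Purchasing power today: £676,710 divided by that factor.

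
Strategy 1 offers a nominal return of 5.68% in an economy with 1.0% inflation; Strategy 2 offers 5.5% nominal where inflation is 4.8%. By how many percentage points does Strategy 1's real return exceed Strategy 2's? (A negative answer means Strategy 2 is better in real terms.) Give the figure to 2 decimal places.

3.97

Strategy 1 real return: 1.0568/1.010 − 1 = 4.634%.
Strategy 2 real return: 1.055/1.048 − 1 = 0.668%.
Difference: 4.634 − 0.668 = 3.966 pp.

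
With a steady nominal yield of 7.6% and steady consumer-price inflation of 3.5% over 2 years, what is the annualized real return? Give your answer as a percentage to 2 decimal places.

3.96%

With constant rates the annual real return is the same each year: (1+7.6%)/(1+3.5%) − 1 = 0.03961.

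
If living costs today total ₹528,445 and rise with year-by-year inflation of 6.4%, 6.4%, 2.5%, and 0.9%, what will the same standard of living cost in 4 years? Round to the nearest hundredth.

₹618,725.59

Cumulative price-level factor: 1.064 × 1.064 × 1.025 × 1.009 = 1.1708419856.
The nominal amount required is ₹528,445 scaled up by that factor.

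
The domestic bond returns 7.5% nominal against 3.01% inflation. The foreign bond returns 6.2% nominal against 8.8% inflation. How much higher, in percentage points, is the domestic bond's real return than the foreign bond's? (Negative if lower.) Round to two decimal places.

The domestic bond real return: 1.075/1.0301 − 1 = 4.359%.
The foreign bond real return: 1.062/1.088 − 1 = -2.390%.
Difference: 4.359 − (-2.390) = 6.749 pp.

6.75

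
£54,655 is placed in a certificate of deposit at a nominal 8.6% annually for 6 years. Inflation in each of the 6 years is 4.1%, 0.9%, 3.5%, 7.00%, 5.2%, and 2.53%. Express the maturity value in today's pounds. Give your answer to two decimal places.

Nominal value at maturity: £54,655 × (1 + 8.6%)^6 ≈ £89,662.09.
Price-level factor over 6 years: 1.041 × 1.009 × 1.035 × 1.0700 × 1.052 × 1.0253 ≈ 1.2546792638.
Dividing the nominal maturity value by the price-level factor gives the value in today's money.

£71,462.16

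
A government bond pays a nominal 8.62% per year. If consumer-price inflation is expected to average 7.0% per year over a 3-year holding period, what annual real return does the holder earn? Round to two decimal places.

1.51%

With constant rates the annual real return is the same each year: (1+8.62%)/(1+7.0%) − 1 = 0.01514.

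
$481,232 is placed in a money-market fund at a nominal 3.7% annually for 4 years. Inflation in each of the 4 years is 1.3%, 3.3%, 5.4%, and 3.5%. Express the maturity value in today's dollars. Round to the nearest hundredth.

$487,504.69

Nominal value at maturity: $481,232 × (1 + 3.7%)^4 ≈ $556,505.58.
Price-level factor over 4 years: 1.013 × 1.033 × 1.054 × 1.035 ≈ 1.1415389318.
Dividing the nominal maturity value by the price-level factor gives the value in today's money.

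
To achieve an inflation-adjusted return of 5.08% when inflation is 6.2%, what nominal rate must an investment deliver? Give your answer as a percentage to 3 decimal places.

11.595%

By the Fisher equation, 1 + r_nom = (1 + 5.08%)(1 + 6.2%) = 1.0508 × 1.062 = 1.1159496.
So r_nom = 11.59496%.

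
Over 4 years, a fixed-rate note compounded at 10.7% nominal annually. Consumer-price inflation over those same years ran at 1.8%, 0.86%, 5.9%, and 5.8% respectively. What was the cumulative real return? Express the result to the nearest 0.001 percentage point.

Cumulative inflation factor: 1.018 × 1.0086 × 1.059 × 1.058 ≈ 1.15040.
Nominal growth factor: 1.50173. Real growth factor = 1.50173 / 1.15040 ≈ 1.30540.
Total real return ≈ 30.5396%.

30.540%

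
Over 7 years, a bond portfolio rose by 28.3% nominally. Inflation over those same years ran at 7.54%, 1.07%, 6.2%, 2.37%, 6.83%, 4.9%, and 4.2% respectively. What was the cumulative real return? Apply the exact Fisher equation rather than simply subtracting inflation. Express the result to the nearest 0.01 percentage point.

Cumulative inflation factor: 1.0754 × 1.0107 × 1.062 × 1.0237 × 1.0683 × 1.049 × 1.042 ≈ 1.37983.
Nominal growth factor: 1.28300. Real growth factor = 1.28300 / 1.37983 ≈ 0.92982.
Total real return ≈ -7.0176%.

-7.02%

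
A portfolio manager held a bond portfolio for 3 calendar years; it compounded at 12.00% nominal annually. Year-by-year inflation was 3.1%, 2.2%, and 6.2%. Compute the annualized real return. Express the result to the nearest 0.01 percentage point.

7.88%

Cumulative inflation factor: 1.031 × 1.022 × 1.062 ≈ 1.11901.
Nominal growth factor: 1.40493. Real growth factor = 1.40493 / 1.11901 ≈ 1.25551.
Annualized: 1.25551^(1/3) − 1 ≈ 0.07880.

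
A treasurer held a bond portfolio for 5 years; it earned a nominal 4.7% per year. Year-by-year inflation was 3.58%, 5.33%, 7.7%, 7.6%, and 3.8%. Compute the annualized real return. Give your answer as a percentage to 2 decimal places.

Cumulative inflation factor: 1.0358 × 1.0533 × 1.077 × 1.076 × 1.038 ≈ 1.31236.
Nominal growth factor: 1.25815. Real growth factor = 1.25815 / 1.31236 ≈ 0.95869.
Annualized: 0.95869^(1/5) − 1 ≈ -0.00840.

-0.84%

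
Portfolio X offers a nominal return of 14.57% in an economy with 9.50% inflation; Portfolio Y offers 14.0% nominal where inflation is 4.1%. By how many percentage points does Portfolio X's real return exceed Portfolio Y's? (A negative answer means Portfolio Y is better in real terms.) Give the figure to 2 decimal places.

Portfolio X real return: 1.1457/1.0950 − 1 = 4.630%.
Portfolio Y real return: 1.140/1.041 − 1 = 9.510%.
Difference: 4.630 − 9.510 = -4.880 pp.

-4.88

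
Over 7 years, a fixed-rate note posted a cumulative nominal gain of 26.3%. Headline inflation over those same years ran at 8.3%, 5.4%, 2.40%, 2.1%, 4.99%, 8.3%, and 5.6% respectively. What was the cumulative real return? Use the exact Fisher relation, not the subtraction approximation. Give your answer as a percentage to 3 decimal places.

-11.861%

Cumulative inflation factor: 1.083 × 1.054 × 1.0240 × 1.021 × 1.0499 × 1.083 × 1.056 ≈ 1.43296.
Nominal growth factor: 1.26300. Real growth factor = 1.26300 / 1.43296 ≈ 0.88139.
Total real return ≈ -11.8610%.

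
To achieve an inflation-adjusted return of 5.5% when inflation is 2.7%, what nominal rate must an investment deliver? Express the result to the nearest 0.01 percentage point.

By the Fisher equation, 1 + r_nom = (1 + 5.5%)(1 + 2.7%) = 1.055 × 1.027 = 1.083485.
So r_nom = 8.3485%.

8.35%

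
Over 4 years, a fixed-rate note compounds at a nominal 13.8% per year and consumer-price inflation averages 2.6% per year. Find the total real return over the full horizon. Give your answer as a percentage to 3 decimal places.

51.349%

The annual real rate is (1+13.8%)/(1+2.6%) − 1 = 10.9162%.
Compounded over 4 years: (1 + 0.109162)^4 − 1 ≈ 0.51349.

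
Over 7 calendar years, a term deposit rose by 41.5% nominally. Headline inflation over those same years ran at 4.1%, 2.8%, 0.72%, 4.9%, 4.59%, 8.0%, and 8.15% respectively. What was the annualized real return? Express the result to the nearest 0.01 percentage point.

Cumulative inflation factor: 1.041 × 1.028 × 1.0072 × 1.049 × 1.0459 × 1.080 × 1.0815 ≈ 1.38126.
Nominal growth factor: 1.41500. Real growth factor = 1.41500 / 1.38126 ≈ 1.02443.
Annualized: 1.02443^(1/7) − 1 ≈ 0.00345.

0.35%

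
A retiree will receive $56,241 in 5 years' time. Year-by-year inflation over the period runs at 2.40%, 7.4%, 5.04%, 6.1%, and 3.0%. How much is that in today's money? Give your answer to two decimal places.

Price-level factor over 5 years: 1.0240 × 1.074 × 1.0504 × 1.061 × 1.030 ≈ 1.2624423637.
Purchasing power today: $56,241 divided by that factor.

$44,549.36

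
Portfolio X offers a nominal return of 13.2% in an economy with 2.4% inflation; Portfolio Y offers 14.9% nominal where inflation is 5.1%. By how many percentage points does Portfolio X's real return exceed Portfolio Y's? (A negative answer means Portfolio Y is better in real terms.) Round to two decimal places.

1.22

Portfolio X real return: 1.132/1.024 − 1 = 10.547%.
Portfolio Y real return: 1.149/1.051 − 1 = 9.324%.
Difference: 10.547 − 9.324 = 1.223 pp.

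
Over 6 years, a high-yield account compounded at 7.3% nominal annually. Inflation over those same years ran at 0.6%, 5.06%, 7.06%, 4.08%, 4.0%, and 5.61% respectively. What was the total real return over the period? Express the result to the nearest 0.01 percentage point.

Cumulative inflation factor: 1.006 × 1.0506 × 1.0706 × 1.0408 × 1.040 × 1.0561 ≈ 1.29351.
Nominal growth factor: 1.52615. Real growth factor = 1.52615 / 1.29351 ≈ 1.17986.
Total real return ≈ 17.9859%.

17.99%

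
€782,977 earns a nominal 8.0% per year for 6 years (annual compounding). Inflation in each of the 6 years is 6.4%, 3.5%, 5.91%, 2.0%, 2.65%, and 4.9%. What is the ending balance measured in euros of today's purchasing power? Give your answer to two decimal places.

€969,924.61

Nominal value at maturity: €782,977 × (1 + 8.0%)^6 ≈ €1,242,486.10.
Price-level factor over 6 years: 1.064 × 1.035 × 1.0591 × 1.020 × 1.0265 × 1.049 ≈ 1.2810130660.
Dividing the nominal maturity value by the price-level factor gives the value in today's money.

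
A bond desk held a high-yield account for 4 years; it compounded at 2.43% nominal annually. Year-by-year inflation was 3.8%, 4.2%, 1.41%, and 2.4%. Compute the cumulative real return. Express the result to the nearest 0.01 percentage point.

Cumulative inflation factor: 1.038 × 1.042 × 1.0141 × 1.024 ≈ 1.12317.
Nominal growth factor: 1.10080. Real growth factor = 1.10080 / 1.12317 ≈ 0.98008.
Total real return ≈ -1.9917%.

-1.99%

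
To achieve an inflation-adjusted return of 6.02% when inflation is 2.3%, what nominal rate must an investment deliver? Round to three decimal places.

8.458%

By the Fisher equation, 1 + r_nom = (1 + 6.02%)(1 + 2.3%) = 1.0602 × 1.023 = 1.0845846.
So r_nom = 8.45846%.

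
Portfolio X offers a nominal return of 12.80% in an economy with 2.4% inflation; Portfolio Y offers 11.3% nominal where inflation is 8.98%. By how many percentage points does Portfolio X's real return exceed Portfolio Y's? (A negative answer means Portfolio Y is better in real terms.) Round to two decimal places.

Portfolio X real return: 1.1280/1.024 − 1 = 10.156%.
Portfolio Y real return: 1.113/1.0898 − 1 = 2.129%.
Difference: 10.156 − 2.129 = 8.027 pp.

8.03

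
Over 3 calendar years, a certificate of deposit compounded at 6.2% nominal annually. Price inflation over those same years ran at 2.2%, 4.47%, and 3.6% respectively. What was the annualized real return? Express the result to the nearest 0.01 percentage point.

Cumulative inflation factor: 1.022 × 1.0447 × 1.036 ≈ 1.10612.
Nominal growth factor: 1.19777. Real growth factor = 1.19777 / 1.10612 ≈ 1.08286.
Annualized: 1.08286^(1/3) − 1 ≈ 0.02689.

2.69%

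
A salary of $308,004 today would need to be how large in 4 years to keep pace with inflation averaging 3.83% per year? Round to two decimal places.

Cumulative price-level factor: (1+3.83%)^4 ≈ 1.1622282193.
The nominal amount required is $308,004 scaled up by that factor.

$357,970.94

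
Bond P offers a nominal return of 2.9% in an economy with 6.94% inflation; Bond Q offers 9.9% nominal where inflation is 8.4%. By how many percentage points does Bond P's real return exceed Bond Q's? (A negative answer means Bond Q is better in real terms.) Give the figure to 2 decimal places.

Bond P real return: 1.029/1.0694 − 1 = -3.778%.
Bond Q real return: 1.099/1.084 − 1 = 1.384%.
Difference: -3.778 − 1.384 = -5.162 pp.

-5.16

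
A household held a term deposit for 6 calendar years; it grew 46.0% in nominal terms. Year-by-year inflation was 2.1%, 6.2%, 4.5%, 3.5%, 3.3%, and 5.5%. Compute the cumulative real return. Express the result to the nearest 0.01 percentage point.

Cumulative inflation factor: 1.021 × 1.062 × 1.045 × 1.035 × 1.033 × 1.055 ≈ 1.27808.
Nominal growth factor: 1.46000. Real growth factor = 1.46000 / 1.27808 ≈ 1.14233.
Total real return ≈ 14.2334%.

14.23%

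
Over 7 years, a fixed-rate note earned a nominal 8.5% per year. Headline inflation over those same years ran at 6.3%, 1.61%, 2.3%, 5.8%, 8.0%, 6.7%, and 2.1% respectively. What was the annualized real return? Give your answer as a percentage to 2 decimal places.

Cumulative inflation factor: 1.063 × 1.0161 × 1.023 × 1.058 × 1.080 × 1.067 × 1.021 ≈ 1.37545.
Nominal growth factor: 1.77014. Real growth factor = 1.77014 / 1.37545 ≈ 1.28695.
Annualized: 1.28695^(1/7) − 1 ≈ 0.03670.

3.67%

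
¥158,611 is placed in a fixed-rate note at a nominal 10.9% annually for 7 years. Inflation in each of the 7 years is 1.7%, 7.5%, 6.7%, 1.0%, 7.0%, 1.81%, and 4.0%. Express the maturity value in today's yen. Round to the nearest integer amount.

¥245,150

Nominal value at maturity: ¥158,611 × (1 + 10.9%)^7 ≈ ¥327,231.
Price-level factor over 7 years: 1.017 × 1.075 × 1.067 × 1.010 × 1.070 × 1.0181 × 1.040 ≈ 1.3348201832.
The maturity value deflated by that factor is the answer in today's purchasing power.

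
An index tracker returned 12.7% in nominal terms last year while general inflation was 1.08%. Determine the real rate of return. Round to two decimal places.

Real return via the Fisher equation: (1 + 12.7%)/(1 + 1.08%) − 1 = 1.127/1.0108 − 1 ≈ 0.11496.

11.50%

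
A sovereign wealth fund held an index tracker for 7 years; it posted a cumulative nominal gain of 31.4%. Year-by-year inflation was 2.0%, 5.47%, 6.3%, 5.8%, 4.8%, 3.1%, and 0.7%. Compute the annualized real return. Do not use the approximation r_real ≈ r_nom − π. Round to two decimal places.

Cumulative inflation factor: 1.020 × 1.0547 × 1.063 × 1.058 × 1.048 × 1.031 × 1.007 ≈ 1.31643.
Nominal growth factor: 1.31400. Real growth factor = 1.31400 / 1.31643 ≈ 0.99815.
Annualized: 0.99815^(1/7) − 1 ≈ -0.00026.

-0.03%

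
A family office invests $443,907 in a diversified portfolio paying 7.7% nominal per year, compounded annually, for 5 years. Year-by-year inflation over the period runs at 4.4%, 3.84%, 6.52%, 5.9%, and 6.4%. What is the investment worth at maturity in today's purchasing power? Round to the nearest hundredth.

$494,352.33

Nominal value at maturity: $443,907 × (1 + 7.7%)^5 ≈ $643,236.25.
Price-level factor over 5 years: 1.044 × 1.0384 × 1.0652 × 1.059 × 1.064 ≈ 1.3011696477.
Dividing the nominal maturity value by the price-level factor gives the value in today's money.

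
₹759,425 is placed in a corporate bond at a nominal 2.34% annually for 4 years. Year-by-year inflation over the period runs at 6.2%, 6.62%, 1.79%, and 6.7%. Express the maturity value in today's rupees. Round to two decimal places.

Nominal value at maturity: ₹759,425 × (1 + 2.34%)^4 ≈ ₹833,041.31.
Price-level factor over 4 years: 1.062 × 1.0662 × 1.0179 × 1.067 ≈ 1.2297950162.
Dividing the nominal maturity value by the price-level factor gives the value in today's money.

₹677,382.25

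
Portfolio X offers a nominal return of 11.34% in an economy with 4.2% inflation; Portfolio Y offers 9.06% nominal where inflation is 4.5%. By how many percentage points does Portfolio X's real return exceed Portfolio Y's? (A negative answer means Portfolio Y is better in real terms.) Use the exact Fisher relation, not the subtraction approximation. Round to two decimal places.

2.49

Portfolio X real return: 1.1134/1.042 − 1 = 6.852%.
Portfolio Y real return: 1.0906/1.045 − 1 = 4.364%.
Difference: 6.852 − 4.364 = 2.488 pp.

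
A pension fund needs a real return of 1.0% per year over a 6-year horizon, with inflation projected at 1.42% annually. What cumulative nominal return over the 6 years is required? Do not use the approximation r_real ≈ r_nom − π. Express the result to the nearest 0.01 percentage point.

Required annual nominal rate: (1+1.0%)(1+1.42%) − 1 = 2.4342%.
Cumulative over 6 years: (1 + 0.024342)^6 − 1 ≈ 0.15523.

15.52%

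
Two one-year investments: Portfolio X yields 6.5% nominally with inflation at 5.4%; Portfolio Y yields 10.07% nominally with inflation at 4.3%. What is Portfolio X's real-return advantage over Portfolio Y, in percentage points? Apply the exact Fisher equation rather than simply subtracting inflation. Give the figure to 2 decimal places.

-4.49

Portfolio X real return: 1.065/1.054 − 1 = 1.044%.
Portfolio Y real return: 1.1007/1.043 − 1 = 5.532%.
Difference: 1.044 − 5.532 = -4.488 pp.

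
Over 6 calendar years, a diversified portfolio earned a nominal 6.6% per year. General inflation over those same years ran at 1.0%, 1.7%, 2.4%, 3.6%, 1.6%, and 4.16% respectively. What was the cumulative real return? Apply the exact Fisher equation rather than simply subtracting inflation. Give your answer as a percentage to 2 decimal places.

27.25%

Cumulative inflation factor: 1.010 × 1.017 × 1.024 × 1.036 × 1.016 × 1.0416 ≈ 1.15318.
Nominal growth factor: 1.46738. Real growth factor = 1.46738 / 1.15318 ≈ 1.27247.
Total real return ≈ 27.2467%.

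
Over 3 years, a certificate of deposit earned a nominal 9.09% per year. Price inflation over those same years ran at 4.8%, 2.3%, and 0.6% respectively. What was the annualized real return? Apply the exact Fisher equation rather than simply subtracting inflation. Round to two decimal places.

6.38%

Cumulative inflation factor: 1.048 × 1.023 × 1.006 ≈ 1.07854.
Nominal growth factor: 1.29824. Real growth factor = 1.29824 / 1.07854 ≈ 1.20370.
Annualized: 1.20370^(1/3) − 1 ≈ 0.06375.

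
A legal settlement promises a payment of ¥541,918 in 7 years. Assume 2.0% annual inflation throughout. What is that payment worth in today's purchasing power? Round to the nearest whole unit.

Price-level factor over 7 years: (1 + 2.0%)^7 ≈ 1.1486856676.
Purchasing power today: ¥541,918 divided by that factor.

¥471,772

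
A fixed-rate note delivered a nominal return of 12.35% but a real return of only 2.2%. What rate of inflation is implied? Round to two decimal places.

9.93%

From (1+r_nom) = (1+r_real)(1+π), we get 1+π = (1 + 12.35%)/(1 + 2.2%) = 1.1235/1.022 ≈ 1.09932.
So π ≈ 9.9315%.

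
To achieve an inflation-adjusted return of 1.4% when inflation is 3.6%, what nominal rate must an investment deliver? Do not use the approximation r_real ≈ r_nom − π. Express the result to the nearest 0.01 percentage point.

By the Fisher equation, 1 + r_nom = (1 + 1.4%)(1 + 3.6%) = 1.014 × 1.036 = 1.050504.
So r_nom = 5.0504%.

5.05%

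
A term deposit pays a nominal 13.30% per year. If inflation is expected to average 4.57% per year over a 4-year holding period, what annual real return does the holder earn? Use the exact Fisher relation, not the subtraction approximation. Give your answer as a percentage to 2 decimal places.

With constant rates the annual real return is the same each year: (1+13.30%)/(1+4.57%) − 1 = 0.08348.

8.35%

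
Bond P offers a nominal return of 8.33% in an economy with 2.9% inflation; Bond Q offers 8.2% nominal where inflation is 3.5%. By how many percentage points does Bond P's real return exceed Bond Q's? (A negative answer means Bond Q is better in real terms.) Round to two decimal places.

Bond P real return: 1.0833/1.029 − 1 = 5.277%.
Bond Q real return: 1.082/1.035 − 1 = 4.541%.
Difference: 5.277 − 4.541 = 0.736 pp.

0.74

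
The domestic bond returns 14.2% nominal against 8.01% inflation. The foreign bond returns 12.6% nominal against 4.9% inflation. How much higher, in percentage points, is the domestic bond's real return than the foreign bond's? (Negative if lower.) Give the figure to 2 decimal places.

The domestic bond real return: 1.142/1.0801 − 1 = 5.731%.
The foreign bond real return: 1.126/1.049 − 1 = 7.340%.
Difference: 5.731 − 7.340 = -1.609 pp.

-1.61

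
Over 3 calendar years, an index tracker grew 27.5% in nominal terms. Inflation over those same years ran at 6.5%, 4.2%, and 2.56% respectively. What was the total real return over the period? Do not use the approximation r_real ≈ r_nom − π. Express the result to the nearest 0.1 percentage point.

Cumulative inflation factor: 1.065 × 1.042 × 1.0256 ≈ 1.13814.
Nominal growth factor: 1.27500. Real growth factor = 1.27500 / 1.13814 ≈ 1.12025.
Total real return ≈ 12.0250%.

12.0%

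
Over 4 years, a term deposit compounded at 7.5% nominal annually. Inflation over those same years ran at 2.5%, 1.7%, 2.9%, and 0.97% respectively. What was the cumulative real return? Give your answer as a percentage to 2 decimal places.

Cumulative inflation factor: 1.025 × 1.017 × 1.029 × 1.0097 ≈ 1.08306.
Nominal growth factor: 1.33547. Real growth factor = 1.33547 / 1.08306 ≈ 1.23305.
Total real return ≈ 23.3052%.

23.31%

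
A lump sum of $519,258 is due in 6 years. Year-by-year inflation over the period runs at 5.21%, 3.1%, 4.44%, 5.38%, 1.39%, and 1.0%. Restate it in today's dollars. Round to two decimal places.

Price-level factor over 6 years: 1.0521 × 1.031 × 1.0444 × 1.0538 × 1.0139 × 1.010 ≈ 1.2225235675.
Purchasing power today: $519,258 divided by that factor.

$424,742.73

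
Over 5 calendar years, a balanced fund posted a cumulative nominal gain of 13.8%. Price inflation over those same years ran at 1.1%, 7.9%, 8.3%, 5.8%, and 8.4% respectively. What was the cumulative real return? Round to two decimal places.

Cumulative inflation factor: 1.011 × 1.079 × 1.083 × 1.058 × 1.084 ≈ 1.35493.
Nominal growth factor: 1.13800. Real growth factor = 1.13800 / 1.35493 ≈ 0.83990.
Total real return ≈ -16.0103%.

-16.01%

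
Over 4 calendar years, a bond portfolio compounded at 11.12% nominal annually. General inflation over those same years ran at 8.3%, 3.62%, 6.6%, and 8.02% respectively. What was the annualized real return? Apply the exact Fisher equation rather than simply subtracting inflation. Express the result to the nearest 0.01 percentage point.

4.22%

Cumulative inflation factor: 1.083 × 1.0362 × 1.066 × 1.0802 ≈ 1.29221.
Nominal growth factor: 1.52465. Real growth factor = 1.52465 / 1.29221 ≈ 1.17987.
Annualized: 1.17987^(1/4) − 1 ≈ 0.04222.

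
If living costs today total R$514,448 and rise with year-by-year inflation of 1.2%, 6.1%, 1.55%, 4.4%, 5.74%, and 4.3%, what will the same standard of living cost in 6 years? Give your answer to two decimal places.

R$645,864.51

Cumulative price-level factor: 1.012 × 1.061 × 1.0155 × 1.044 × 1.0574 × 1.043 ≈ 1.2554514925.
The nominal amount required is R$514,448 scaled up by that factor.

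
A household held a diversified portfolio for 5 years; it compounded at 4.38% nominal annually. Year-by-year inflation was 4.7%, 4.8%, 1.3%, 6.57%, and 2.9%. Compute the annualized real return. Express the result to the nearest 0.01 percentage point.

0.33%

Cumulative inflation factor: 1.047 × 1.048 × 1.013 × 1.0657 × 1.029 ≈ 1.21890.
Nominal growth factor: 1.23904. Real growth factor = 1.23904 / 1.21890 ≈ 1.01653.
Annualized: 1.01653^(1/5) − 1 ≈ 0.00328.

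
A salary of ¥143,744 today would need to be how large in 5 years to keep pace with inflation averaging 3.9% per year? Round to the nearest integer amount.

Cumulative price-level factor: (1+3.9%)^5 ≈ 1.2108148474.
Multiplying ¥143,744 by the price-level factor gives the future nominal sum.

¥174,047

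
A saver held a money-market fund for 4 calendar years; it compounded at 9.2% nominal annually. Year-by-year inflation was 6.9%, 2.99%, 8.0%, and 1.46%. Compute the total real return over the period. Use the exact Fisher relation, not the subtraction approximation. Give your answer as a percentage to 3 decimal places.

17.869%

Cumulative inflation factor: 1.069 × 1.0299 × 1.080 × 1.0146 ≈ 1.20640.
Nominal growth factor: 1.42197. Real growth factor = 1.42197 / 1.20640 ≈ 1.17869.
Total real return ≈ 17.8689%.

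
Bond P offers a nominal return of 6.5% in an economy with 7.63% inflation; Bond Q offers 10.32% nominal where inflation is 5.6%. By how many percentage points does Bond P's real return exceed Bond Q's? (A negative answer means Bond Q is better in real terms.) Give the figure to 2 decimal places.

-5.52

Bond P real return: 1.065/1.0763 − 1 = -1.050%.
Bond Q real return: 1.1032/1.056 − 1 = 4.470%.
Difference: -1.050 − 4.470 = -5.520 pp.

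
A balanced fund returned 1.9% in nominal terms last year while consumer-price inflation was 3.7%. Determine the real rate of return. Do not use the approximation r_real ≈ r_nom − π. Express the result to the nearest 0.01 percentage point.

Real return via the Fisher equation: (1 + 1.9%)/(1 + 3.7%) − 1 = 1.019/1.037 − 1 ≈ -0.01736.

-1.74%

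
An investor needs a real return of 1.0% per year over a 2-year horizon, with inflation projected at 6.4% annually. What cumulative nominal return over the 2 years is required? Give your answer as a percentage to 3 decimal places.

Required annual nominal rate: (1+1.0%)(1+6.4%) − 1 = 7.464%.
Cumulative over 2 years: (1 + 0.07464)^2 − 1 ≈ 0.15485.

15.485%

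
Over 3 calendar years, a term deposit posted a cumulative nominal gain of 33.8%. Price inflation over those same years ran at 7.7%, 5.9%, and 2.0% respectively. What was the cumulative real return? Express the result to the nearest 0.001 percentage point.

Cumulative inflation factor: 1.077 × 1.059 × 1.020 ≈ 1.16335.
Nominal growth factor: 1.33800. Real growth factor = 1.33800 / 1.16335 ≈ 1.15012.
Total real return ≈ 15.0123%.

15.012%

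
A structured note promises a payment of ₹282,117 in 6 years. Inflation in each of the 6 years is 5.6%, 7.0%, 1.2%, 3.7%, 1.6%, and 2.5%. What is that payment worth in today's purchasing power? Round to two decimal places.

Price-level factor over 6 years: 1.056 × 1.070 × 1.012 × 1.037 × 1.016 × 1.025 ≈ 1.2348793779.
Purchasing power today: ₹282,117 divided by that factor.

₹228,457.13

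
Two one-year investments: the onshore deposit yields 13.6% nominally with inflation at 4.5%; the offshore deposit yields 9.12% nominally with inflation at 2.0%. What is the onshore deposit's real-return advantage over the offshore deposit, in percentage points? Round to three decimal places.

The onshore deposit real return: 1.136/1.045 − 1 = 8.7081%.
The offshore deposit real return: 1.0912/1.020 − 1 = 6.9804%.
Difference: 8.7081 − 6.9804 = 1.7277 pp.

1.728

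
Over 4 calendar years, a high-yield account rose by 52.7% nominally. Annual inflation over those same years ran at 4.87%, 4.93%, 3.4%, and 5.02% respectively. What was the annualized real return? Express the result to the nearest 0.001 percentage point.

Cumulative inflation factor: 1.0487 × 1.0493 × 1.034 × 1.0502 ≈ 1.19493.
Nominal growth factor: 1.52700. Real growth factor = 1.52700 / 1.19493 ≈ 1.27790.
Annualized: 1.27790^(1/4) − 1 ≈ 0.06322.

6.322%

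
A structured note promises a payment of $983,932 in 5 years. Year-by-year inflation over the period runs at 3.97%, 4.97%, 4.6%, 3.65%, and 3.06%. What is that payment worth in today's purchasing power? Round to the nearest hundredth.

Price-level factor over 5 years: 1.0397 × 1.0497 × 1.046 × 1.0365 × 1.0306 ≈ 1.2194510452.
Purchasing power today: $983,932 divided by that factor.

$806,864.70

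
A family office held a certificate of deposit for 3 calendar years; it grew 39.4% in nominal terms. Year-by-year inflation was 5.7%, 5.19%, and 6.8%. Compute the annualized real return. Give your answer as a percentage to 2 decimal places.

Cumulative inflation factor: 1.057 × 1.0519 × 1.068 ≈ 1.18746.
Nominal growth factor: 1.39400. Real growth factor = 1.39400 / 1.18746 ≈ 1.17393.
Annualized: 1.17393^(1/3) − 1 ≈ 0.05491.

5.49%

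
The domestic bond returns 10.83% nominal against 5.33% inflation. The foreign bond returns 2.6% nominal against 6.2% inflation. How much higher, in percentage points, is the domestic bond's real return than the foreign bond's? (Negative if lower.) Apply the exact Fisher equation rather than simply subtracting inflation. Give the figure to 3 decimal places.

8.612

The domestic bond real return: 1.1083/1.0533 − 1 = 5.2217%.
The foreign bond real return: 1.026/1.062 − 1 = -3.3898%.
Difference: 5.2217 − (-3.3898) = 8.6115 pp.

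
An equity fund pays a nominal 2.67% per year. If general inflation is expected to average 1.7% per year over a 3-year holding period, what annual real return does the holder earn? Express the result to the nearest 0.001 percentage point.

0.954%

With constant rates the annual real return is the same each year: (1+2.67%)/(1+1.7%) − 1 = 0.00954.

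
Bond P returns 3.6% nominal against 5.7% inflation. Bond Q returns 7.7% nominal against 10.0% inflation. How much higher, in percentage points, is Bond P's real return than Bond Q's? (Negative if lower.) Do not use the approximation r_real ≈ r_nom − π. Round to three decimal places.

0.104

Bond P real return: 1.036/1.057 − 1 = -1.9868%.
Bond Q real return: 1.077/1.100 − 1 = -2.0909%.
Difference: -1.9868 − (-2.0909) = 0.1041 pp.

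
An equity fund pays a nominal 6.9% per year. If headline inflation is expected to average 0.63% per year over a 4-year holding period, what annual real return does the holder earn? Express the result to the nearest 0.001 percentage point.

With constant rates the annual real return is the same each year: (1+6.9%)/(1+0.63%) − 1 = 0.06231.

6.231%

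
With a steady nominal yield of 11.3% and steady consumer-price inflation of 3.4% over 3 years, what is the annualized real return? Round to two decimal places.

With constant rates the annual real return is the same each year: (1+11.3%)/(1+3.4%) − 1 = 0.07640.

7.64%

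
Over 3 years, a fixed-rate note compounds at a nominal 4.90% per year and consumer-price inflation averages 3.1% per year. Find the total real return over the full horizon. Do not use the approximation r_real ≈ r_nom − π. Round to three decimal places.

5.330%

The annual real rate is (1+4.90%)/(1+3.1%) − 1 = 1.7459%.
Compounded over 3 years: (1 + 0.017459)^3 − 1 ≈ 0.05330.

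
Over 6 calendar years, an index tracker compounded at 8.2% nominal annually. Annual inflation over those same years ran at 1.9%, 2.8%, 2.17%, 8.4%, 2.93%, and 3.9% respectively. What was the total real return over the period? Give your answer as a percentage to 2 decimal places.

Cumulative inflation factor: 1.019 × 1.028 × 1.0217 × 1.084 × 1.0293 × 1.039 ≈ 1.24073.
Nominal growth factor: 1.60459. Real growth factor = 1.60459 / 1.24073 ≈ 1.29326.
Total real return ≈ 29.3261%.

29.33%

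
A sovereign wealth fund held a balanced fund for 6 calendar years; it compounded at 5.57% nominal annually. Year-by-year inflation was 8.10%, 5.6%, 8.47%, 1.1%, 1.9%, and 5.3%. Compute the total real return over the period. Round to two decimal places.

3.06%

Cumulative inflation factor: 1.0810 × 1.056 × 1.0847 × 1.011 × 1.019 × 1.053 ≈ 1.34324.
Nominal growth factor: 1.38434. Real growth factor = 1.38434 / 1.34324 ≈ 1.03060.
Total real return ≈ 3.0600%.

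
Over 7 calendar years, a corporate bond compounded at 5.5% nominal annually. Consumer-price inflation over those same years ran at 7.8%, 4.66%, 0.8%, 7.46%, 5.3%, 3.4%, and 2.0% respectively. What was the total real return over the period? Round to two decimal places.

Cumulative inflation factor: 1.078 × 1.0466 × 1.008 × 1.0746 × 1.053 × 1.034 × 1.020 ≈ 1.35724.
Nominal growth factor: 1.45468. Real growth factor = 1.45468 / 1.35724 ≈ 1.07179.
Total real return ≈ 7.1794%.

7.18%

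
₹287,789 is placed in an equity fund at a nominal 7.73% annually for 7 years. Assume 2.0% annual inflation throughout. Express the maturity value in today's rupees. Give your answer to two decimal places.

₹421,919.51

Nominal value at maturity: ₹287,789 × (1 + 7.73%)^7 ≈ ₹484,652.89.
Price-level factor over 7 years: (1 + 2.0%)^7 ≈ 1.1486856676.
Dividing the nominal maturity value by the price-level factor gives the value in today's money.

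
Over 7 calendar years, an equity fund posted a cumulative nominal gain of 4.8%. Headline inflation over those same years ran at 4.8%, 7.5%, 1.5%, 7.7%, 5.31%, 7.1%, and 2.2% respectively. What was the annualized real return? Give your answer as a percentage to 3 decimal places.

Cumulative inflation factor: 1.048 × 1.075 × 1.015 × 1.077 × 1.0531 × 1.071 × 1.022 ≈ 1.41959.
Nominal growth factor: 1.04800. Real growth factor = 1.04800 / 1.41959 ≈ 0.73824.
Annualized: 0.73824^(1/7) − 1 ≈ -0.04243.

-4.243%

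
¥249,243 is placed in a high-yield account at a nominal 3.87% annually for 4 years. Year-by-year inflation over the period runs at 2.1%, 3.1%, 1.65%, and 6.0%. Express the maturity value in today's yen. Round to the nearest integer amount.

Nominal value at maturity: ¥249,243 × (1 + 3.87%)^4 ≈ ¥290,124.
Price-level factor over 4 years: 1.021 × 1.031 × 1.0165 × 1.060 ≈ 1.1342209260.
Dividing the nominal maturity value by the price-level factor gives the value in today's money.

¥255,791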